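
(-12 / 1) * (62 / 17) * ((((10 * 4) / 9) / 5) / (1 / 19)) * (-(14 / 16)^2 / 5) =28861 / 255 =113.18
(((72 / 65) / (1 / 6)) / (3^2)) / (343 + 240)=0.00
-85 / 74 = -1.15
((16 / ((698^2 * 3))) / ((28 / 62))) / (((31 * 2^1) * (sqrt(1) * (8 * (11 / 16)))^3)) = 8 / 3404459751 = 0.00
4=4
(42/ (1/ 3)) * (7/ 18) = 49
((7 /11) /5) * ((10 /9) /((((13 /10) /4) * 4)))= 140 /1287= 0.11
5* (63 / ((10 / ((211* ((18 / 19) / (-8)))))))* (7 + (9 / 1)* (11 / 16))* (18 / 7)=-32455809 / 1216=-26690.63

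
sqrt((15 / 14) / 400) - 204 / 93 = -68 / 31+ sqrt(210) / 280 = -2.14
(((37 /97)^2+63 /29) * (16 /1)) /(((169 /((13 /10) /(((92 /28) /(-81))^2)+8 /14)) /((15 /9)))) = 148132399715296 /512274971481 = 289.17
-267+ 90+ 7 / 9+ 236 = 538 / 9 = 59.78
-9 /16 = -0.56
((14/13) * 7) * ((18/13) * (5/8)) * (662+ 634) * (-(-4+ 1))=4286520/169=25364.02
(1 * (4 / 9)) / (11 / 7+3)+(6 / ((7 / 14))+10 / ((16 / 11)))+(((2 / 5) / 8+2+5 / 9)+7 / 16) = 15851 / 720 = 22.02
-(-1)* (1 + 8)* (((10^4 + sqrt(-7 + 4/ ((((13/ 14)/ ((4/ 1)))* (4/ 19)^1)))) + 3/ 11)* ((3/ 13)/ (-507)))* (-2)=18* sqrt(12649)/ 28561 + 1980054/ 24167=82.00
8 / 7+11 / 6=125 / 42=2.98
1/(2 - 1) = 1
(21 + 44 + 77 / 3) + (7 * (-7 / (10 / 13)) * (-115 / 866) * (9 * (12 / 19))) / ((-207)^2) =90.67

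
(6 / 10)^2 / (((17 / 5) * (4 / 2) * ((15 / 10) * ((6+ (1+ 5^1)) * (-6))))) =-1 / 2040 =-0.00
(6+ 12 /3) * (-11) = -110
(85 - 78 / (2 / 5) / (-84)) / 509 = 2445 / 14252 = 0.17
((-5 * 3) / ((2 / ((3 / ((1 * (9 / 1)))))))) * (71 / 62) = -355 / 124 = -2.86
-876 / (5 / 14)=-12264 / 5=-2452.80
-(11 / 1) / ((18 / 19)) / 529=-209 / 9522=-0.02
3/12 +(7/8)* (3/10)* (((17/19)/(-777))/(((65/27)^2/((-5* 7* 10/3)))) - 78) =-48042973/2376140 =-20.22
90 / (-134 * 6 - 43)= -90 / 847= -0.11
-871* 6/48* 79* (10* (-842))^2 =-609788798450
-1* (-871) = 871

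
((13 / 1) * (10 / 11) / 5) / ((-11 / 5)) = -130 / 121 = -1.07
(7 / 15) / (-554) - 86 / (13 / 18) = -12863971 / 108030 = -119.08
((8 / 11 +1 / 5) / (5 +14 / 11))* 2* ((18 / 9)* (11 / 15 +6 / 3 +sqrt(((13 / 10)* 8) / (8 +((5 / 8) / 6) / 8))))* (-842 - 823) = -309468 / 115 - 21312* sqrt(1200030) / 20815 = -3812.64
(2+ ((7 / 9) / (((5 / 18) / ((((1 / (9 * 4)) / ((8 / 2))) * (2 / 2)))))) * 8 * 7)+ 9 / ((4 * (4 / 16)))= 544 / 45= 12.09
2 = 2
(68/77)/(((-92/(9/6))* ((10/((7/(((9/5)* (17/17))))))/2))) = -17/1518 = -0.01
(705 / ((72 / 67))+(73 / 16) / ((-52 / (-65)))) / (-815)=-25411 / 31296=-0.81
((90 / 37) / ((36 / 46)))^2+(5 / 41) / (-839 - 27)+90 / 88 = 11423993675 / 1069369708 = 10.68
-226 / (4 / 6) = -339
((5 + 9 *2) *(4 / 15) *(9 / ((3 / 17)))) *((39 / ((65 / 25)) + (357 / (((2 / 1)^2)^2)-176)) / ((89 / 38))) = -18522.42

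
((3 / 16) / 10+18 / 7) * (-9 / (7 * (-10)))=26109 / 78400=0.33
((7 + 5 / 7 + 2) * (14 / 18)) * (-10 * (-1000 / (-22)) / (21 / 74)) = -25160000 / 2079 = -12101.97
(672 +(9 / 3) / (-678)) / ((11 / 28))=1710.53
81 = 81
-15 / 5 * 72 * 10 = -2160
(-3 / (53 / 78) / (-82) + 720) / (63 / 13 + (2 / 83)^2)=140127778089 / 943210207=148.56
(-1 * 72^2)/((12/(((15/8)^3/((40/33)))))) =-601425/256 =-2349.32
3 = 3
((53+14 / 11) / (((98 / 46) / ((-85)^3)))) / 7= -8432550375 / 3773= -2234972.27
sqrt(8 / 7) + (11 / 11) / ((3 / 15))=2 * sqrt(14) / 7 + 5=6.07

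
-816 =-816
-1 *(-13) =13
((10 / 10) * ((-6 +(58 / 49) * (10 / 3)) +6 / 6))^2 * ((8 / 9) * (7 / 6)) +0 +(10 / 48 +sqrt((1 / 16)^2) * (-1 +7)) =578881 / 333396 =1.74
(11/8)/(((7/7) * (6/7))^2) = 539/288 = 1.87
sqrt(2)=1.41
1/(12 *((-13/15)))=-5/52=-0.10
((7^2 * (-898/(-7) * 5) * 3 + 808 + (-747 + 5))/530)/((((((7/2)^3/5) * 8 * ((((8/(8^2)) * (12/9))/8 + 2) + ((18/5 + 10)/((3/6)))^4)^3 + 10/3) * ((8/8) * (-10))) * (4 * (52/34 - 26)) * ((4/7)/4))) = 118424151562500000/1046426585213038586661508831172080439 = 0.00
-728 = -728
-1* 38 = -38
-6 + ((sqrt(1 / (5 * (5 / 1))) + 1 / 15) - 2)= -7.73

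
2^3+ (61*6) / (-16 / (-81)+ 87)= 86150 / 7063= 12.20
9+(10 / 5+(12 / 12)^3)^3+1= 37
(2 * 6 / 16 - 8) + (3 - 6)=-41 / 4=-10.25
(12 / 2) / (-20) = -3 / 10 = -0.30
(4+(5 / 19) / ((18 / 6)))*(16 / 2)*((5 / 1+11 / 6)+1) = 43804 / 171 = 256.16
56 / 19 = 2.95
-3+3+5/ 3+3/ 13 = 74/ 39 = 1.90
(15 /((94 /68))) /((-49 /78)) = -39780 /2303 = -17.27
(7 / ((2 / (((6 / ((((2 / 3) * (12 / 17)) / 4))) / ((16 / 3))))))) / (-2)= -1071 / 64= -16.73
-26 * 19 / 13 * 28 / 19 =-56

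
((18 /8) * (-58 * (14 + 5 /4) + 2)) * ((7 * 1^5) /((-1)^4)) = -111195 /8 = -13899.38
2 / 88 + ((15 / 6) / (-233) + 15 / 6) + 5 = 77013 / 10252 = 7.51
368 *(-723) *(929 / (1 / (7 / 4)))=-432553548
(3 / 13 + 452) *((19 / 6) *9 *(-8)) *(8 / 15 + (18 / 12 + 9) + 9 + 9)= -2993586.80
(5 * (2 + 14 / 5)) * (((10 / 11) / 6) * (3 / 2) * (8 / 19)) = 480 / 209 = 2.30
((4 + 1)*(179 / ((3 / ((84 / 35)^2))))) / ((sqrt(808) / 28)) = 60144*sqrt(202) / 505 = 1692.69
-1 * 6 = -6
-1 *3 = -3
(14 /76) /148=7 /5624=0.00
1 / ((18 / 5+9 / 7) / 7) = 245 / 171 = 1.43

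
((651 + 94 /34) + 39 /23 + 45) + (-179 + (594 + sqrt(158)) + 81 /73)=sqrt(158) + 31870256 /28543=1129.14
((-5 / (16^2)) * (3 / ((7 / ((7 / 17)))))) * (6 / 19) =-45 / 41344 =-0.00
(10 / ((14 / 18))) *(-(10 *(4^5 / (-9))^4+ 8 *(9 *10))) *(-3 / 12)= 27487802504200 / 5103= 5386596610.66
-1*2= -2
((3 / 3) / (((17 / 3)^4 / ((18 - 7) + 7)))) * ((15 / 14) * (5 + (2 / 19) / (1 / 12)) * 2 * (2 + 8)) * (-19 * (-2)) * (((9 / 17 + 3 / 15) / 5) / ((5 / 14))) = 36.37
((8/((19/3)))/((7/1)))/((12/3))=6/133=0.05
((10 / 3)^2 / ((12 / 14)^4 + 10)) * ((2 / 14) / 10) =1715 / 113877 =0.02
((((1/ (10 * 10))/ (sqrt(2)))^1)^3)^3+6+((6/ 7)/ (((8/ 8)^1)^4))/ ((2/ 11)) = sqrt(2)/ 32000000000000000000+75/ 7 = 10.71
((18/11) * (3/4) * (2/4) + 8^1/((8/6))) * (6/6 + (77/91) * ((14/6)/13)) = 14162/1859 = 7.62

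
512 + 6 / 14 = 512.43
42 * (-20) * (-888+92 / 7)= 734880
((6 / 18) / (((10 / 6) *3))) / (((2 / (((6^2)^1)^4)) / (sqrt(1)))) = 279936 / 5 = 55987.20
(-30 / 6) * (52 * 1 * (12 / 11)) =-283.64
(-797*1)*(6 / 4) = -2391 / 2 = -1195.50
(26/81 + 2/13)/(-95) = -100/20007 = -0.00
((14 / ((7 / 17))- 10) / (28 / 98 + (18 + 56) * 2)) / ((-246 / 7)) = -98 / 21279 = -0.00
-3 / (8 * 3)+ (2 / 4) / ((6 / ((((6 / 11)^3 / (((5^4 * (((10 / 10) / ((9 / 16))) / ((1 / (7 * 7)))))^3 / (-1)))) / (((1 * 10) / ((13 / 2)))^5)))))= -31318163800000002436053373 / 250545310400000000000000000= -0.13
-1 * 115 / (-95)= 1.21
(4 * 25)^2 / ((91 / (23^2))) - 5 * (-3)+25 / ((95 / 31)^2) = 1910270216 / 32851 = 58149.53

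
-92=-92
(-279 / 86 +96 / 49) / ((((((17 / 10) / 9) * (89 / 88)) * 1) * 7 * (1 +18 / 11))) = -235877400 / 647141873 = -0.36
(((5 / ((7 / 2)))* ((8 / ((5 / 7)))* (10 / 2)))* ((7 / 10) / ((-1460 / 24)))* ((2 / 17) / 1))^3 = -303464448 / 238905065125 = -0.00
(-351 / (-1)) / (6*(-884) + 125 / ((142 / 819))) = -0.08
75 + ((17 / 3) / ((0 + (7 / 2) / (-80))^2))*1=446225 / 147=3035.54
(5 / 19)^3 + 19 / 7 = 131196 / 48013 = 2.73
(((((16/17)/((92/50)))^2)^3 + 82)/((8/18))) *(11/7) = 14506894303482980619/50025170792993774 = 289.99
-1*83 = -83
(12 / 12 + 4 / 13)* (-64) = -1088 / 13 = -83.69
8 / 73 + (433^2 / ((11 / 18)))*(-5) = -1231802642 / 803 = -1534000.80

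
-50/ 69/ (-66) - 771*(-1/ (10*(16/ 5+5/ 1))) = 1757617/ 186714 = 9.41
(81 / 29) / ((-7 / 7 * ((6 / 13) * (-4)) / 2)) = 351 / 116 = 3.03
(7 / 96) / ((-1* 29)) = -7 / 2784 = -0.00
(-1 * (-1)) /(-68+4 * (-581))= -1 /2392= -0.00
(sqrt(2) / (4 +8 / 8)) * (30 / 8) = 3 * sqrt(2) / 4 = 1.06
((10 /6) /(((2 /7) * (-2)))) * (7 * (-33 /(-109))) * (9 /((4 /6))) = -72765 /872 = -83.45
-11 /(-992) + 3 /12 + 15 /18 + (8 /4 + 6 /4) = 13673 /2976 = 4.59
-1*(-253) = 253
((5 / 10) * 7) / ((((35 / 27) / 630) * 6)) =567 / 2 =283.50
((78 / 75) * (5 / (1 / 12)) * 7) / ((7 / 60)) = 3744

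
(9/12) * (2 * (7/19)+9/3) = 2.80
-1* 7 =-7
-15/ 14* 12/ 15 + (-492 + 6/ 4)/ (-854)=-69/ 244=-0.28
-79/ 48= -1.65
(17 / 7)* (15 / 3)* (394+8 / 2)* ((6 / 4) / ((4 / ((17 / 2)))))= 862665 / 56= 15404.73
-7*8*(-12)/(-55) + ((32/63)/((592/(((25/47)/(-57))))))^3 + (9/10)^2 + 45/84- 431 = -59184038023925332186706363/133939184657565606961950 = -441.87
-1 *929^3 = -801765089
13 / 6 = 2.17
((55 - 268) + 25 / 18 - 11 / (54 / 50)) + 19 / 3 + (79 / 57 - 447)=-661.08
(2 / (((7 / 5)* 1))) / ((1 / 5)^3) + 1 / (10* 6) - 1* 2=74167 / 420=176.59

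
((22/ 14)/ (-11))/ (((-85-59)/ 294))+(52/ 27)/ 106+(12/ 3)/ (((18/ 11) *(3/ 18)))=171451/ 11448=14.98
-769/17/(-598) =769/10166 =0.08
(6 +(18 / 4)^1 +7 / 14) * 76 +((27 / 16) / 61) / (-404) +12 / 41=13519894445 / 16166464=836.29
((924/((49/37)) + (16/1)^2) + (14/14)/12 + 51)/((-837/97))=-8187091/70308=-116.45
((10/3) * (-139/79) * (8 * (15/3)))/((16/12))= -13900/79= -175.95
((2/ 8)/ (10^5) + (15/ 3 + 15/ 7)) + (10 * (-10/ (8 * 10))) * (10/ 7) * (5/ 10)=2500001/ 400000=6.25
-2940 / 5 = -588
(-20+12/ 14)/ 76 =-0.25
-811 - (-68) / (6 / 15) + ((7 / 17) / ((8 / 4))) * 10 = -10862 / 17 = -638.94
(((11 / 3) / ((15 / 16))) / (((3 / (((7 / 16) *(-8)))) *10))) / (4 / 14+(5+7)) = -0.04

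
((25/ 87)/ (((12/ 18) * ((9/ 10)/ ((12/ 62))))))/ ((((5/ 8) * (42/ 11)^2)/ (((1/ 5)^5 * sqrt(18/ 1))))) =484 * sqrt(2)/ 49557375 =0.00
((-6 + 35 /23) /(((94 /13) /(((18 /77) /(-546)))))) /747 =0.00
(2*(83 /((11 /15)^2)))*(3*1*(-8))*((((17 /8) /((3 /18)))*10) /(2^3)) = -14286375 /121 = -118069.21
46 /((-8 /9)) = -51.75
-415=-415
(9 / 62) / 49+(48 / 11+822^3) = 18560766649587 / 33418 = 555412252.37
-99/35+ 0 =-99/35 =-2.83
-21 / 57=-7 / 19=-0.37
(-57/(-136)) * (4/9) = 19/102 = 0.19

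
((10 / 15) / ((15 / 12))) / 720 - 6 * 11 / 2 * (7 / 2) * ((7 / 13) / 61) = -545341 / 535275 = -1.02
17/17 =1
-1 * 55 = -55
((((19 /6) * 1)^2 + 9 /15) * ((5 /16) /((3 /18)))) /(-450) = -1913 /43200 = -0.04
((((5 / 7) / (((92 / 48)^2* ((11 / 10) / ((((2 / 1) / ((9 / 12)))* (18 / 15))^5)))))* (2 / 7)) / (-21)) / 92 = -50331648 / 5738261375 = -0.01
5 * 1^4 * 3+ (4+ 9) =28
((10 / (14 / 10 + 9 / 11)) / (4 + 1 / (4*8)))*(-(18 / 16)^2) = -7425 / 5246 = -1.42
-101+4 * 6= -77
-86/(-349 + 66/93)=2666/10797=0.25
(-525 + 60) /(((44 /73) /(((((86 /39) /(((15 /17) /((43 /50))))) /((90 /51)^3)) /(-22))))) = 349475834527 /25482600000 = 13.71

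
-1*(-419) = 419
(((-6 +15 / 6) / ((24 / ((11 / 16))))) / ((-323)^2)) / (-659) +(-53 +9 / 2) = -2560904704051 / 52802158848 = -48.50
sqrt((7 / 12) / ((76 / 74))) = 0.75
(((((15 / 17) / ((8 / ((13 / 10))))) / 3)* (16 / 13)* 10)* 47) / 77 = 470 / 1309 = 0.36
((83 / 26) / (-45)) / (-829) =83 / 969930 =0.00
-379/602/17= -0.04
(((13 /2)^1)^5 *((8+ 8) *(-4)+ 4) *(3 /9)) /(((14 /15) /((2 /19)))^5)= -1409753109375 /332926367144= -4.23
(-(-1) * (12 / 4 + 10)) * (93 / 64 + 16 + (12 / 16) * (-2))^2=13551733 / 4096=3308.53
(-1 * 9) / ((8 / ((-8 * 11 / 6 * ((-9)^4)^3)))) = 9320174703873 / 2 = 4660087351936.50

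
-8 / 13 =-0.62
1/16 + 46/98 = 417/784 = 0.53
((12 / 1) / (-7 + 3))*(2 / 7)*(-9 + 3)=36 / 7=5.14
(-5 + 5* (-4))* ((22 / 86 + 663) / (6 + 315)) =-713000 / 13803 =-51.66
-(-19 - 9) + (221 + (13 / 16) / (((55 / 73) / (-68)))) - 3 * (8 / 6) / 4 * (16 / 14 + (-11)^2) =82429 / 1540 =53.53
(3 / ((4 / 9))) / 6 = 9 / 8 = 1.12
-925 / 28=-33.04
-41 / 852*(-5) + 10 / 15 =773 / 852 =0.91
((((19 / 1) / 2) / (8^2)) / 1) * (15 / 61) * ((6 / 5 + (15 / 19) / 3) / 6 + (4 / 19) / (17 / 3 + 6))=1045 / 109312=0.01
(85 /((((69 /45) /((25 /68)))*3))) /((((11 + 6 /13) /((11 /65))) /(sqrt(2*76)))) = 1375*sqrt(38) /6854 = 1.24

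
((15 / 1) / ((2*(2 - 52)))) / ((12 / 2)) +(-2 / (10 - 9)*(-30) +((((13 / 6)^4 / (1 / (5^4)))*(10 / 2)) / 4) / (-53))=-363874369 / 1373760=-264.87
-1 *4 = -4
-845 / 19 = -44.47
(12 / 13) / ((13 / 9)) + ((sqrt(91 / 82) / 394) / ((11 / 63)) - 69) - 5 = -12398 / 169 + 63*sqrt(7462) / 355388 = -73.35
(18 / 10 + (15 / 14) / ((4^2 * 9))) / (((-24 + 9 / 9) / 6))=-6073 / 12880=-0.47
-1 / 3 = -0.33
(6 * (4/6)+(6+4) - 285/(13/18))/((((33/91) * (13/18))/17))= -3532872/143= -24705.40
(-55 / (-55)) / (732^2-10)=1 / 535814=0.00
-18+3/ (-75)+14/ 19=-8219/ 475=-17.30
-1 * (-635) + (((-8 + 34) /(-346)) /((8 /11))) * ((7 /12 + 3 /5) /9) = 474563447 /747360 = 634.99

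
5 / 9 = 0.56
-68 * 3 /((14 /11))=-1122 /7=-160.29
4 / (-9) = -4 / 9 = -0.44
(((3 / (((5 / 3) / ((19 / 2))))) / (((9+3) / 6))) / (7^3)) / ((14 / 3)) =513 / 96040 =0.01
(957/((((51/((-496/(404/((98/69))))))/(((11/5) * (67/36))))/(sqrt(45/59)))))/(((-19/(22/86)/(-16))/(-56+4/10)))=34946477296192 * sqrt(295)/428306551425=1401.39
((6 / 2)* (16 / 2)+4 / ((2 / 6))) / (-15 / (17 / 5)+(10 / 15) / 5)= -9180 / 1091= -8.41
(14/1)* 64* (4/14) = 256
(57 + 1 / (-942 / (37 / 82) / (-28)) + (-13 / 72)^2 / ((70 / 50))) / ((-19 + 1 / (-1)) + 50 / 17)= -3.34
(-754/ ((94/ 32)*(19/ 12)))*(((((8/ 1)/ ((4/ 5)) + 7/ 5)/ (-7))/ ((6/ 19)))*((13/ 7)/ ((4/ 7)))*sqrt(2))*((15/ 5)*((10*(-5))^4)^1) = 16761420000000*sqrt(2)/ 329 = 72049323673.65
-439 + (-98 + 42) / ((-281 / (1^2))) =-123303 / 281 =-438.80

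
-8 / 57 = -0.14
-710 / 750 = -71 / 75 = -0.95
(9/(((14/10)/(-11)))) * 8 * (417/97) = -1651320/679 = -2431.99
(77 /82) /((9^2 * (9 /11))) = 847 /59778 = 0.01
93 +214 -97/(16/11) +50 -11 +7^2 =5253/16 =328.31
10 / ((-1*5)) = -2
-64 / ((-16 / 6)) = 24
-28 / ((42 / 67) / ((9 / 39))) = -134 / 13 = -10.31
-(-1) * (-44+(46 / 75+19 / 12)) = -12541 / 300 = -41.80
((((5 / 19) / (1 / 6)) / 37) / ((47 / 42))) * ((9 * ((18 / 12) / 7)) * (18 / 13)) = 43740 / 429533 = 0.10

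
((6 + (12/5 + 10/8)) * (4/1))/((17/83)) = 16019/85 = 188.46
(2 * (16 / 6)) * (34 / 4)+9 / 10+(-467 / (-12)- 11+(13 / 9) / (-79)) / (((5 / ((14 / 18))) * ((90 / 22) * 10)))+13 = 3417416311 / 57591000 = 59.34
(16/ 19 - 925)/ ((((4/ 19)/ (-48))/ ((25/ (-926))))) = -2633850/ 463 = -5688.66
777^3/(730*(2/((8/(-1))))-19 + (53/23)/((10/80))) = -2562460.74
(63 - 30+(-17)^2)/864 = 161/432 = 0.37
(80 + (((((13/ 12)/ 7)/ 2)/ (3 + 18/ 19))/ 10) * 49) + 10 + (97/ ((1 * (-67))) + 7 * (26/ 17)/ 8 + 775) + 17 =18082487831/ 20502000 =881.99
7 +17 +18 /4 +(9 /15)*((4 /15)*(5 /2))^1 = 289 /10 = 28.90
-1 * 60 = -60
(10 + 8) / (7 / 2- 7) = -36 / 7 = -5.14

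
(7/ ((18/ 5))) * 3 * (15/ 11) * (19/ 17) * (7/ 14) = 3325/ 748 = 4.45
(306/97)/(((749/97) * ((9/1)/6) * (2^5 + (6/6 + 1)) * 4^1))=3/1498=0.00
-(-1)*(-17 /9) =-17 /9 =-1.89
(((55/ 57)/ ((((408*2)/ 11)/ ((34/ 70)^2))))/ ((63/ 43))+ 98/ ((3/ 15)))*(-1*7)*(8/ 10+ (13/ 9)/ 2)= -2834922758587/ 542959200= -5221.24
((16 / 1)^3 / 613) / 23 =0.29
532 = 532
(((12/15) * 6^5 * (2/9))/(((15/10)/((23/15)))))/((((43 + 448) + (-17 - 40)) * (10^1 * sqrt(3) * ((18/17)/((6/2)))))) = 25024 * sqrt(3)/81375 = 0.53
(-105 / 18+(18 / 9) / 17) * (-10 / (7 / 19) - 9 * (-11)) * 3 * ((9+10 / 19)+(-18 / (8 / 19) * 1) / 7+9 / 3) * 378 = -27039024045 / 9044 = -2989719.60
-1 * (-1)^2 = -1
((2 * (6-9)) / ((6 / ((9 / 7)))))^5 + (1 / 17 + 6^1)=727288 / 285719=2.55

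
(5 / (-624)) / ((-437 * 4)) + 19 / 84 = 1727059 / 7635264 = 0.23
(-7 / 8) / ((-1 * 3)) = 7 / 24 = 0.29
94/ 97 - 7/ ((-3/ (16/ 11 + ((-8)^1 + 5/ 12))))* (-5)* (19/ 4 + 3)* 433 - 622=36771587605/ 153648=239323.57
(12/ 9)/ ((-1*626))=-2/ 939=-0.00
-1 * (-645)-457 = 188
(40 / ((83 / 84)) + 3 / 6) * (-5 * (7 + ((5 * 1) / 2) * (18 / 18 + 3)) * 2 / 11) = -578255 / 913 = -633.36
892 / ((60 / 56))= 12488 / 15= 832.53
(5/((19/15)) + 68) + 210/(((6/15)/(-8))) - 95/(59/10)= -4645597/1121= -4144.15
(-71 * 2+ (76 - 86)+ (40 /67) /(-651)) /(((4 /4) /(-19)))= 125966656 /43617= 2888.02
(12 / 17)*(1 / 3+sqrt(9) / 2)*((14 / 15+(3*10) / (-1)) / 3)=-9592 / 765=-12.54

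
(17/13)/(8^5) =17/425984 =0.00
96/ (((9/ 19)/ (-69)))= -13984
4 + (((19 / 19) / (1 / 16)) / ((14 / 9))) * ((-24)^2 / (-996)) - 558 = -325330 / 581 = -559.95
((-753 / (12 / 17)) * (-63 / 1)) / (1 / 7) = 1881747 / 4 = 470436.75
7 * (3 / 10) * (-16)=-168 / 5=-33.60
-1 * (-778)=778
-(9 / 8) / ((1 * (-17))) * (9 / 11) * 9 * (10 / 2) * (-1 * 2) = -3645 / 748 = -4.87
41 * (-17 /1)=-697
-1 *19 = -19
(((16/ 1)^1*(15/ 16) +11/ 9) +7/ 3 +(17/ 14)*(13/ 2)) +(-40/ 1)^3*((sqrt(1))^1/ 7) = -2297335/ 252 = -9116.41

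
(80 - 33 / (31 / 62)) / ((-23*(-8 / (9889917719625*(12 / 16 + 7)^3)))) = 2062413771497438625 / 5888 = 350274078039646.51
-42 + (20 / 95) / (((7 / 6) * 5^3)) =-42.00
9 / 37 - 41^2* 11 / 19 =-683996 / 703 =-972.97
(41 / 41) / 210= 1 / 210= 0.00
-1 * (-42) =42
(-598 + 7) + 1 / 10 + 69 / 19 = -111581 / 190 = -587.27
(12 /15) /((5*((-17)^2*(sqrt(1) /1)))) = 4 /7225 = 0.00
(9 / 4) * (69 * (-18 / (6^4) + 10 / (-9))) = -5589 / 32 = -174.66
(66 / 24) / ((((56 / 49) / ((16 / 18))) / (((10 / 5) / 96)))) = 77 / 1728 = 0.04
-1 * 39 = -39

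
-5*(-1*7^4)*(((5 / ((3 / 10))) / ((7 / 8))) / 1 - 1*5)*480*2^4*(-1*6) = -7771008000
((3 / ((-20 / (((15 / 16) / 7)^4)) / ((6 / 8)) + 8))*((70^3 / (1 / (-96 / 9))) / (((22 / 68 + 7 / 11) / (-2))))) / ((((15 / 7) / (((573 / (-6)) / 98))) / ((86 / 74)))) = 609571323900000 / 4179808060651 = 145.84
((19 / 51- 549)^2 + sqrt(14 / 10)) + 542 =sqrt(35) / 5 + 784290142 / 2601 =301535.26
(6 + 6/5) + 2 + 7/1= 81/5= 16.20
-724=-724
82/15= 5.47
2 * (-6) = -12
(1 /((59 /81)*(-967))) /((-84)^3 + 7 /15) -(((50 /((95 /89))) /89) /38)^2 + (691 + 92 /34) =779553351953374354807 /1123752280837616213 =693.71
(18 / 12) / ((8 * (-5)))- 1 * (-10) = 9.96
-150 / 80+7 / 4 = -1 / 8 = -0.12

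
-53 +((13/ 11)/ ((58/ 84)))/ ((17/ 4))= -285235/ 5423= -52.60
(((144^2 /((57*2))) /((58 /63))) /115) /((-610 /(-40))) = 435456 /3865265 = 0.11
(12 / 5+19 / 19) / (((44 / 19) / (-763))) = -246449 / 220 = -1120.22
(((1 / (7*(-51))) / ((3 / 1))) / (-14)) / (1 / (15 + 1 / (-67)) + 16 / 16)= 502 / 8029287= 0.00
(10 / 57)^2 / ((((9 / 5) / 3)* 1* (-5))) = -100 / 9747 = -0.01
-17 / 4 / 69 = -17 / 276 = -0.06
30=30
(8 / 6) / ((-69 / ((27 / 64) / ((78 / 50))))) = -25 / 4784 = -0.01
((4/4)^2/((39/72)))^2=576/169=3.41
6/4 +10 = 11.50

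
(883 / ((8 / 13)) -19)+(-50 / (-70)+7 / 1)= 1423.59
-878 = -878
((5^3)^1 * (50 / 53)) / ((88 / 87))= 271875 / 2332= 116.58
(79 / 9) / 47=79 / 423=0.19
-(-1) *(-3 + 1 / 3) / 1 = -8 / 3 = -2.67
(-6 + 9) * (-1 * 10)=-30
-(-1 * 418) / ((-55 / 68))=-2584 / 5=-516.80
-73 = -73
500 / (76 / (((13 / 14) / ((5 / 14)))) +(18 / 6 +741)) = 1625 / 2513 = 0.65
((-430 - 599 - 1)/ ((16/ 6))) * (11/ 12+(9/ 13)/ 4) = -43775/ 104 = -420.91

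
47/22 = 2.14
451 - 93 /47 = 21104 /47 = 449.02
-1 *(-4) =4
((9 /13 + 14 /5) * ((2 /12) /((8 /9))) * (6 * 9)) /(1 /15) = 55161 /104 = 530.39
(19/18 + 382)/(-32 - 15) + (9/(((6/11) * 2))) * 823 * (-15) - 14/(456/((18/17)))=-55665077101/546516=-101854.43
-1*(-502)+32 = 534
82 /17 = 4.82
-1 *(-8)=8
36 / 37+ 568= 21052 / 37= 568.97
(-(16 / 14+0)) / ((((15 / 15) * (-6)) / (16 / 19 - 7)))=-156 / 133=-1.17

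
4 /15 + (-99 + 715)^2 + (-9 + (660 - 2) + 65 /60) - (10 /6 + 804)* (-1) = 22854721 /60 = 380912.02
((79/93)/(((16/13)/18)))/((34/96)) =18486/527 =35.08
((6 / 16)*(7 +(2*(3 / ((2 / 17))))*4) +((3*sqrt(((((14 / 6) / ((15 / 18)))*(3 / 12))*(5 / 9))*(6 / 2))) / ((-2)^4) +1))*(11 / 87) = 11*sqrt(42) / 2784 +7051 / 696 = 10.16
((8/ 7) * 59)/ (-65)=-1.04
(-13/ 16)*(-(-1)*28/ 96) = -91/ 384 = -0.24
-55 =-55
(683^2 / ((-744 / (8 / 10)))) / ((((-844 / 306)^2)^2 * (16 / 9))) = -766881719377227 / 157300998837760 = -4.88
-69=-69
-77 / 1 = -77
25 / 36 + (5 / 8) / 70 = 709 / 1008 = 0.70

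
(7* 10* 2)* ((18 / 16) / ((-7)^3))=-45 / 98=-0.46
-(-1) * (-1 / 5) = -1 / 5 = -0.20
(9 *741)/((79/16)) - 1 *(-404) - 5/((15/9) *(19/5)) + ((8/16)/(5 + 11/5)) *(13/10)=379113193/216144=1753.98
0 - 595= -595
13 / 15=0.87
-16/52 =-4/13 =-0.31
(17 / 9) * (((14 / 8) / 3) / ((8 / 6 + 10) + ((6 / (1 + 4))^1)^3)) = 14875 / 176328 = 0.08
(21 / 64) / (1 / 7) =147 / 64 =2.30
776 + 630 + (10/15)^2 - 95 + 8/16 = 1311.94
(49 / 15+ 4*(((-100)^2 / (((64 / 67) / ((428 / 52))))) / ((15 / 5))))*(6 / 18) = 22403762 / 585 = 38297.03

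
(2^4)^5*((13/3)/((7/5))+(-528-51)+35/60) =-4222877696/7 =-603268242.29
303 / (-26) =-303 / 26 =-11.65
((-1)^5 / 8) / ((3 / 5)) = -5 / 24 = -0.21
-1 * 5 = -5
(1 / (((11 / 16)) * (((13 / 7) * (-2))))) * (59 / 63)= -472 / 1287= -0.37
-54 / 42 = -9 / 7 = -1.29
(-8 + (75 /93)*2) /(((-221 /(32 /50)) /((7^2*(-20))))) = -620928 /34255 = -18.13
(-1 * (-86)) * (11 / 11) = 86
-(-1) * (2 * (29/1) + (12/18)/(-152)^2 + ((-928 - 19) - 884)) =-61445087/34656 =-1773.00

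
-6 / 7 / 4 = -3 / 14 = -0.21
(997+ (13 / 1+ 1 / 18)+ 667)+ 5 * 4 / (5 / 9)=30835 / 18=1713.06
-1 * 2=-2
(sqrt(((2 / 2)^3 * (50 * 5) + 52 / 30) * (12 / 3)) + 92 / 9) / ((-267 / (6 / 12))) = -8 * sqrt(885) / 4005-46 / 2403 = -0.08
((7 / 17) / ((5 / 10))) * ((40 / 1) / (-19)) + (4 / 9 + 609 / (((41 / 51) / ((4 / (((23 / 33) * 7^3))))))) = 1529399552 / 134323749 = 11.39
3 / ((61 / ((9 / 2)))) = 27 / 122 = 0.22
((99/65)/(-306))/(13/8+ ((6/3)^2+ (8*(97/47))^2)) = -8836/493916215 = -0.00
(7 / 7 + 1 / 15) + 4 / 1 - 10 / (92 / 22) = 923 / 345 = 2.68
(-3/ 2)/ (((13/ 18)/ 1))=-27/ 13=-2.08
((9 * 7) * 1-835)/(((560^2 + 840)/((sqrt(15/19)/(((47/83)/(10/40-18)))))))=1137349 * sqrt(285)/280794920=0.07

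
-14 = -14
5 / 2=2.50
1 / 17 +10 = 171 / 17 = 10.06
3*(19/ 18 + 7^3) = 6193/ 6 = 1032.17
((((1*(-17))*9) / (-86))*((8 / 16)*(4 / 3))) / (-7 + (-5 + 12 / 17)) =-289 / 2752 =-0.11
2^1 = 2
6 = 6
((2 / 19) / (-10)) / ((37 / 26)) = -26 / 3515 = -0.01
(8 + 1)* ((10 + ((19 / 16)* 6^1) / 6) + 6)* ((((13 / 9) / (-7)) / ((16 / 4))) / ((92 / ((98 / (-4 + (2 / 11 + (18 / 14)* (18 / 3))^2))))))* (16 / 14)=-21196175 / 127308864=-0.17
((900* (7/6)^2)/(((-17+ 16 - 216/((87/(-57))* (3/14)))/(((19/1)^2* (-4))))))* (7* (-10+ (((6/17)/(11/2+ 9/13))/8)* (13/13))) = 1403028684050/7477093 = 187643.60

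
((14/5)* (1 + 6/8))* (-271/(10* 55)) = -2.41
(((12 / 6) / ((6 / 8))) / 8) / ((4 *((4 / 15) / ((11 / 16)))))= 0.21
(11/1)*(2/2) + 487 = 498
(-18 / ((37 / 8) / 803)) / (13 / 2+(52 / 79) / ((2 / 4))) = -18269856 / 45695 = -399.82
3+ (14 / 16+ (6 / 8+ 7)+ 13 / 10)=12.92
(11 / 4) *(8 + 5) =143 / 4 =35.75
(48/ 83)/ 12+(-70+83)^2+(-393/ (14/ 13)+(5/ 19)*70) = -3917947/ 22078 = -177.46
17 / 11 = 1.55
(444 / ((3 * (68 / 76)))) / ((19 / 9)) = 1332 / 17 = 78.35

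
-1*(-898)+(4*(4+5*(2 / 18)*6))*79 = 3215.33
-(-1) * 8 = 8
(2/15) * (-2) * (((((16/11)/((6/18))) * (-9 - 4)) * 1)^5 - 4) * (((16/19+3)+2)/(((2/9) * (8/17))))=133892458156365327/15299845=8751229712.22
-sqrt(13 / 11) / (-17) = sqrt(143) / 187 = 0.06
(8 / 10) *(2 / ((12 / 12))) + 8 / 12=34 / 15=2.27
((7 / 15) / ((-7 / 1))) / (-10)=1 / 150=0.01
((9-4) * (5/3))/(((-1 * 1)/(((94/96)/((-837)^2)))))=-1175/100881936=-0.00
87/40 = 2.18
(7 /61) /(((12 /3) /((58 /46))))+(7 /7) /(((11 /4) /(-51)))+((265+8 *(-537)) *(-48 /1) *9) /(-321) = -35955463453 /6605324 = -5443.41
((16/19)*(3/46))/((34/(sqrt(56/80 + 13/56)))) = 9*sqrt(2030)/260015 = 0.00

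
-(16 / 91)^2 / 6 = -128 / 24843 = -0.01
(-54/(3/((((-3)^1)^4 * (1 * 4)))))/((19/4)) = -23328/19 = -1227.79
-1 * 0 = 0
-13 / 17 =-0.76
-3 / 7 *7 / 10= -3 / 10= -0.30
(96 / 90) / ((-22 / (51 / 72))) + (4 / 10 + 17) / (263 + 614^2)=-0.03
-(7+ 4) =-11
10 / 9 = 1.11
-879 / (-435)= 293 / 145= 2.02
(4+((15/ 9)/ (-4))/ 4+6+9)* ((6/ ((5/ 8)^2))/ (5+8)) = 7256/ 325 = 22.33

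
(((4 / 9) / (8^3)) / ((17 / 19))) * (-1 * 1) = -19 / 19584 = -0.00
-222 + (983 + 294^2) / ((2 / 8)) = 349454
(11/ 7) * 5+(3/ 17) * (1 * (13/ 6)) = 1961/ 238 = 8.24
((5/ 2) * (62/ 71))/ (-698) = -0.00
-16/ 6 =-8/ 3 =-2.67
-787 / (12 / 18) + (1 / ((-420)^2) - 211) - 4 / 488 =-14973184739 / 10760400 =-1391.51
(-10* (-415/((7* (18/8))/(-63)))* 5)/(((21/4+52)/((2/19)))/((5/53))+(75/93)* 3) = -102920000/7151693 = -14.39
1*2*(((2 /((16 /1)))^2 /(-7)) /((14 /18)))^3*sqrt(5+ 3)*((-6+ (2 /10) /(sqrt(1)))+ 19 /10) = 28431*sqrt(2) /77102448640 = 0.00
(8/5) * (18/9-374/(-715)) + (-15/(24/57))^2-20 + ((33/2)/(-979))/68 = 39437990909/31470400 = 1253.18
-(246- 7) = -239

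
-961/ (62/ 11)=-341/ 2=-170.50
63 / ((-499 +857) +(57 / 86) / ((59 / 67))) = 319662 / 1820311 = 0.18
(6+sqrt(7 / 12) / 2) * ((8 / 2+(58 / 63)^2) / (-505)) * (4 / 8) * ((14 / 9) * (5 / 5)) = -7696 / 171801 - 962 * sqrt(21) / 1546209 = -0.05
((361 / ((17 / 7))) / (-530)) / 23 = -2527 / 207230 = -0.01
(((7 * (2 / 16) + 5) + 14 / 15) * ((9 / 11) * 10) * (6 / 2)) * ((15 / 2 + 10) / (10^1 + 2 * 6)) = 257355 / 1936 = 132.93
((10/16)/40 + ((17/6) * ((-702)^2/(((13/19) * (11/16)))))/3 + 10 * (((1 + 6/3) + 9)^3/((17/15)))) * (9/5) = 108216540819/59840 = 1808431.50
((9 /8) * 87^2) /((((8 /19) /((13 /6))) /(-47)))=-263605563 /128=-2059418.46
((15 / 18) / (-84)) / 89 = -5 / 44856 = -0.00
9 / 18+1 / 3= 5 / 6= 0.83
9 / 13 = 0.69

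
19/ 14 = 1.36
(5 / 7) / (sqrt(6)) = 5*sqrt(6) / 42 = 0.29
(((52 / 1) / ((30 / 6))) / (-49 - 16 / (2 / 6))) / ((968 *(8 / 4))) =-13 / 234740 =-0.00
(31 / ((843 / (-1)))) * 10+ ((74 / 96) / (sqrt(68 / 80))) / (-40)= -310 / 843 -37 * sqrt(85) / 16320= -0.39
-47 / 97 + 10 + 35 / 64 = 62467 / 6208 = 10.06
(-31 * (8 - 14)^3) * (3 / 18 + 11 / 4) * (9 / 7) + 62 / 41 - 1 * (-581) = 1053393 / 41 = 25692.51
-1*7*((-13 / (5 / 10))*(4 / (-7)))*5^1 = -520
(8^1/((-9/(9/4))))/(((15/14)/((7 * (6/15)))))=-392/75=-5.23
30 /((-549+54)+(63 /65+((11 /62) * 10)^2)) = -1873950 /30663007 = -0.06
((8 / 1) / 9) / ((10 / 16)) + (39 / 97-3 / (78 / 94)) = -1.79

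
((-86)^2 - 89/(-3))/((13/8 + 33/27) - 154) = -534648/10883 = -49.13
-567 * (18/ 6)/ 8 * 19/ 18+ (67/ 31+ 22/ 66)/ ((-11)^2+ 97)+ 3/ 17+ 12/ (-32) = -619349285/ 2757264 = -224.62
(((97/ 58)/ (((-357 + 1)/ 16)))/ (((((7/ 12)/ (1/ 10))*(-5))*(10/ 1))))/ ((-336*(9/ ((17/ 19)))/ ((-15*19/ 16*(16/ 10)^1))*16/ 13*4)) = 21437/ 48564096000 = 0.00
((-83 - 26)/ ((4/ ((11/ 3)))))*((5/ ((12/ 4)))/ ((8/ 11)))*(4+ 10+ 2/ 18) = -8375015/ 2592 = -3231.10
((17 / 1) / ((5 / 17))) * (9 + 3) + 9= 3513 / 5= 702.60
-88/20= -22/5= -4.40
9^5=59049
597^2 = 356409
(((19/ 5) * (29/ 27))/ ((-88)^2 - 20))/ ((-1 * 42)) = -551/ 43795080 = -0.00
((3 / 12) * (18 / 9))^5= 1 / 32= 0.03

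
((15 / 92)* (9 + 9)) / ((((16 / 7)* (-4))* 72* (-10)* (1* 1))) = 21 / 47104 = 0.00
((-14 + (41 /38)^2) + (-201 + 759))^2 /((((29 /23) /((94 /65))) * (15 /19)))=669907164101209 /1551505800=431778.70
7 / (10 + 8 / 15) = 105 / 158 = 0.66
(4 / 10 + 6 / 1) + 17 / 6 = 277 / 30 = 9.23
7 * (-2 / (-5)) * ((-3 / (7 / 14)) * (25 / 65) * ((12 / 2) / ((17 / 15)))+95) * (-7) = -358582 / 221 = -1622.54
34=34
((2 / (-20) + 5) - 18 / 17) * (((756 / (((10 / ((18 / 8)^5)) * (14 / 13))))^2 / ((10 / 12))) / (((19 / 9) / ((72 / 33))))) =22721527664569179693 / 291061760000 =78064283.21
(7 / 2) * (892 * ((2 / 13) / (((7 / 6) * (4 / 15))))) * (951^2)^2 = 16416079257836070 / 13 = 1262775327525851.54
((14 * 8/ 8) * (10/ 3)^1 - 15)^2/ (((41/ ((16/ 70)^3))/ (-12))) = -739328/ 210945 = -3.50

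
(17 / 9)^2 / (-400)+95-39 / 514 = 790339927 / 8326800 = 94.92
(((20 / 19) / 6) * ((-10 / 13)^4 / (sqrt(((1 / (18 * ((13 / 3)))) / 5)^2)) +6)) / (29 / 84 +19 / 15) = 438454800 / 28260011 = 15.52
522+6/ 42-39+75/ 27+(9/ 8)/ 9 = 244967/ 504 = 486.05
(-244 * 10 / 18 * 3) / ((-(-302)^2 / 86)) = 26230 / 68403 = 0.38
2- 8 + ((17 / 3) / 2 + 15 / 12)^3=107281 / 1728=62.08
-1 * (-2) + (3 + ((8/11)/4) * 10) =75/11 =6.82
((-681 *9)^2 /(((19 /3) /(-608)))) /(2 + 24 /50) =-45077569200 /31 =-1454115135.48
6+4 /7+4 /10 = 244 /35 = 6.97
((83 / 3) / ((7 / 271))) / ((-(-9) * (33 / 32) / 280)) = 28791040 / 891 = 32313.18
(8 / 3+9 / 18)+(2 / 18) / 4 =115 / 36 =3.19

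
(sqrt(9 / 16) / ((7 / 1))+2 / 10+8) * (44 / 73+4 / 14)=264001 / 35770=7.38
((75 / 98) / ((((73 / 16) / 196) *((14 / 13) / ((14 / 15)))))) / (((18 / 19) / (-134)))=-2647840 / 657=-4030.20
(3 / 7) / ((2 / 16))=24 / 7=3.43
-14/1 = -14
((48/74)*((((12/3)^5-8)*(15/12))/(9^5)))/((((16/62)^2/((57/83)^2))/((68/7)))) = 3745012195/3902156937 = 0.96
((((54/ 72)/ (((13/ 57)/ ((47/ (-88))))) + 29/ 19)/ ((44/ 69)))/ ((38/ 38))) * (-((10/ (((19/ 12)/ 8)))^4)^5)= 4765100473325351489147610545883847721169715200000000000000000000/ 1123451536725676052524818847087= 4241482892277970882606707000000000.00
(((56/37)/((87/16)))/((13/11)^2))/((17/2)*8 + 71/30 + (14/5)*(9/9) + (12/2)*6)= 216832/118775735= 0.00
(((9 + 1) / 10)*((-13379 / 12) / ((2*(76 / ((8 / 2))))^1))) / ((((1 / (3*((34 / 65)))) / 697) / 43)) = -6816694153 / 4940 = -1379897.60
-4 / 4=-1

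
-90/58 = -45/29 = -1.55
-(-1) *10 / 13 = 10 / 13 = 0.77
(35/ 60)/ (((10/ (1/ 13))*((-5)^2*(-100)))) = -7/ 3900000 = -0.00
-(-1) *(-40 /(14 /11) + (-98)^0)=-213 /7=-30.43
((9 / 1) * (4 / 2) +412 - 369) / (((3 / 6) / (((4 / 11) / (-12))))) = -122 / 33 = -3.70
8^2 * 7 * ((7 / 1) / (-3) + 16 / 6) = 149.33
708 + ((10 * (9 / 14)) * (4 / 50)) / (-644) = 7979151 / 11270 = 708.00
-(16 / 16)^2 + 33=32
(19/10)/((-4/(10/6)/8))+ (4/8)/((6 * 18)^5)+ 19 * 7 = 3722297794561/29386561536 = 126.67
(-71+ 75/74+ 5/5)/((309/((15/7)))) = -25525/53354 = -0.48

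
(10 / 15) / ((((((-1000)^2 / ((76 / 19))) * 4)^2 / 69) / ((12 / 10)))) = 69 / 1250000000000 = 0.00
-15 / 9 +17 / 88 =-389 / 264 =-1.47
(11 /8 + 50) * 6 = 1233 /4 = 308.25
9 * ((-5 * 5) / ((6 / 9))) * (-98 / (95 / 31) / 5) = 41013 / 19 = 2158.58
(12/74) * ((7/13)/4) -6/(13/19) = -8415/962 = -8.75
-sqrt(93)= -9.64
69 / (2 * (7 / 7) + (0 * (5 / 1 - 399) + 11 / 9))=621 / 29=21.41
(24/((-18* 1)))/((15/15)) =-4/3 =-1.33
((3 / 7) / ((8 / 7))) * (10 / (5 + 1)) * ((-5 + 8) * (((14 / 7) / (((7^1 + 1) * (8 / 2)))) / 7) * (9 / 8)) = 135 / 7168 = 0.02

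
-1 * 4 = -4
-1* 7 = -7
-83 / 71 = -1.17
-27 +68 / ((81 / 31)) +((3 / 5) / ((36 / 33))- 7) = -12029 / 1620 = -7.43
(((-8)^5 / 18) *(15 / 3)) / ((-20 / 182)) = 745472 / 9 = 82830.22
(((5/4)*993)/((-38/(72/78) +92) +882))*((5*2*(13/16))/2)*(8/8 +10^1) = 10649925/179104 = 59.46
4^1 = 4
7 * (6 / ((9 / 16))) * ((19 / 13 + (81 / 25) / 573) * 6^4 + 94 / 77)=291023719744 / 2048475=142068.48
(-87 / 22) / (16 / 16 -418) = 0.01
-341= -341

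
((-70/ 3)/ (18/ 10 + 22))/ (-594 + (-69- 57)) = 0.00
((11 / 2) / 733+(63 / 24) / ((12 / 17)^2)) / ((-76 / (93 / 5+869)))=-3295150649 / 53479680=-61.62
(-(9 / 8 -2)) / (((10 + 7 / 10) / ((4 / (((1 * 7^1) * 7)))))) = 5 / 749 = 0.01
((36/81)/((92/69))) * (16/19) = 16/57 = 0.28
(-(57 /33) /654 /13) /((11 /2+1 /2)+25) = -19 /2899182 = -0.00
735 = 735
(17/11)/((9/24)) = 136/33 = 4.12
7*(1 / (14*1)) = 1 / 2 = 0.50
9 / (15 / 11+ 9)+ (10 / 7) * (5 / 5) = 611 / 266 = 2.30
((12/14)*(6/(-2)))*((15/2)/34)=-135/238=-0.57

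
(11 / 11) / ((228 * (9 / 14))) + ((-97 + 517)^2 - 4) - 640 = 180325663 / 1026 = 175756.01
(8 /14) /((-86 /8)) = -16 /301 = -0.05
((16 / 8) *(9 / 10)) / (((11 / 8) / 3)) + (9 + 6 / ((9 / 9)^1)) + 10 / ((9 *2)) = 9644 / 495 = 19.48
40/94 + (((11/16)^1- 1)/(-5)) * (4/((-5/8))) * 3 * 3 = -746/235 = -3.17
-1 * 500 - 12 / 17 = -8512 / 17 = -500.71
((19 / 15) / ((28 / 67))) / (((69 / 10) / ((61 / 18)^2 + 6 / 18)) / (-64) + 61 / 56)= 293192 / 104487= 2.81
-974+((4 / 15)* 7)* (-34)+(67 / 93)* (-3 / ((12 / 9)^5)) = -494244343 / 476160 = -1037.98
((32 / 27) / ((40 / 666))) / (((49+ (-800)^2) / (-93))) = -0.00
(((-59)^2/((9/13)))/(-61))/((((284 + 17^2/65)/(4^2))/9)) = -47063120/1143689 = -41.15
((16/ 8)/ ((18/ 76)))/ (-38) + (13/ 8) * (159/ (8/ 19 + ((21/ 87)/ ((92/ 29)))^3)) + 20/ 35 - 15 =235072786481/ 392869323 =598.35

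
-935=-935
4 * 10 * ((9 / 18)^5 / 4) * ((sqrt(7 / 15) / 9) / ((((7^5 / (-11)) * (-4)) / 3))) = 11 * sqrt(105) / 9680832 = 0.00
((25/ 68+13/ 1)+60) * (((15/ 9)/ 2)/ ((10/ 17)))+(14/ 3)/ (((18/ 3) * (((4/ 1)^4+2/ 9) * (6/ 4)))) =5752429/ 55344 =103.94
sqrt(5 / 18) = sqrt(10) / 6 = 0.53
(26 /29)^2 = 676 /841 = 0.80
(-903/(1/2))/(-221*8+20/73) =65919/64522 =1.02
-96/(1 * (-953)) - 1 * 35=-34.90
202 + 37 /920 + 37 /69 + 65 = 738511 /2760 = 267.58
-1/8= -0.12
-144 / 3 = -48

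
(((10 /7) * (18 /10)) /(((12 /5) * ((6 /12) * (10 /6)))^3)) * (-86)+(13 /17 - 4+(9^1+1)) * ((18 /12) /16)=-102849 /3808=-27.01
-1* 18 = -18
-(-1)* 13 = 13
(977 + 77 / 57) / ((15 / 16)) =892256 / 855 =1043.57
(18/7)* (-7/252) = -1/14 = -0.07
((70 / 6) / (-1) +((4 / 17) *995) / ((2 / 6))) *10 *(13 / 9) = 4579250 / 459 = 9976.58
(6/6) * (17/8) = 17/8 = 2.12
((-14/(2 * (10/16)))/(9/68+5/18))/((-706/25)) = 0.97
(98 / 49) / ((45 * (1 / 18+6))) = 4 / 545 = 0.01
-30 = -30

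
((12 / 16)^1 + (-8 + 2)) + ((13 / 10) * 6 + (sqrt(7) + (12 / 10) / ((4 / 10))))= sqrt(7) + 111 / 20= 8.20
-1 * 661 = -661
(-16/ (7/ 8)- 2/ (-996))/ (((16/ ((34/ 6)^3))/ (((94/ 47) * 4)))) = -313139881/ 188244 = -1663.48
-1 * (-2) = 2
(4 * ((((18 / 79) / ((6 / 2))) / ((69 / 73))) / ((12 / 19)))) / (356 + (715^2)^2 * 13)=2774 / 18520115959229931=0.00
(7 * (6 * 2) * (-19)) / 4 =-399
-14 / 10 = -7 / 5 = -1.40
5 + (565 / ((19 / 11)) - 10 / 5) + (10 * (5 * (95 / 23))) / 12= 910661 / 2622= 347.32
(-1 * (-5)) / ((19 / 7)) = 35 / 19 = 1.84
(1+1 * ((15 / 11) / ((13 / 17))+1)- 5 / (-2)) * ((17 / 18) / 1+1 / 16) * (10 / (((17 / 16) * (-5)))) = -86855 / 7293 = -11.91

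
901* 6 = 5406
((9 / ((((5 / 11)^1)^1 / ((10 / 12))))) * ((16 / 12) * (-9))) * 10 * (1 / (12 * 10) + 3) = -11913 / 2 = -5956.50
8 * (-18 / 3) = -48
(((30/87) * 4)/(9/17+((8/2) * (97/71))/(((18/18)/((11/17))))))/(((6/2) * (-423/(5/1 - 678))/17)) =3.06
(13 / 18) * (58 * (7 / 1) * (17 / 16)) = 44863 / 144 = 311.55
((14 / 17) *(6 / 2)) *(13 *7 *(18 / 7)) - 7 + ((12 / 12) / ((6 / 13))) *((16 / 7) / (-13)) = 203753 / 357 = 570.74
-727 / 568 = -1.28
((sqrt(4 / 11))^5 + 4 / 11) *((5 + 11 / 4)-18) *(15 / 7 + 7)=-2624 / 77-20992 *sqrt(11) / 9317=-41.55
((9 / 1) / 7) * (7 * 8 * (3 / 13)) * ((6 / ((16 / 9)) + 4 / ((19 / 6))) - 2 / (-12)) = 19719 / 247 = 79.83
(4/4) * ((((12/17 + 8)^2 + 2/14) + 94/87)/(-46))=-13554841/8096046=-1.67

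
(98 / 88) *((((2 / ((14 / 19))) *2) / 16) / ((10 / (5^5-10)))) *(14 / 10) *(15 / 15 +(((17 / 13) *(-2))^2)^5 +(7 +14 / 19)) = 2468902.98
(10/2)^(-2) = 1/25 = 0.04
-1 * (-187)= 187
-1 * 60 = -60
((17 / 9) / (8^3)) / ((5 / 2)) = 17 / 11520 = 0.00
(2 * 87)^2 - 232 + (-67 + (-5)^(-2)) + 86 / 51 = 38222876 / 1275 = 29978.73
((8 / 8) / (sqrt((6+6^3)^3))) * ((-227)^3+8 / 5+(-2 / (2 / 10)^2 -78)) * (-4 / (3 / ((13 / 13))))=19495349 * sqrt(222) / 61605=4715.11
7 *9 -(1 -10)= 72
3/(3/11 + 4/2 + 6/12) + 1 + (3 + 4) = 554/61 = 9.08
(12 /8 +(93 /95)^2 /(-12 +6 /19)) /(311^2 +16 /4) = 24921 /1699941875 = 0.00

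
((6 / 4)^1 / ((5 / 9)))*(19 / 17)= 513 / 170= 3.02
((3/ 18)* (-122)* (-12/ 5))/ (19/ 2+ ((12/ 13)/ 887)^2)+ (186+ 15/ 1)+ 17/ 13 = 34064572811634/ 164210510555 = 207.44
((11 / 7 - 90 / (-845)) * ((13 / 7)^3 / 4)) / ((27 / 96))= 206440 / 21609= 9.55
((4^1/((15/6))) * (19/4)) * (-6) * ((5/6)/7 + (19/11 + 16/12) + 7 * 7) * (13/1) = -11908858/385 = -30932.10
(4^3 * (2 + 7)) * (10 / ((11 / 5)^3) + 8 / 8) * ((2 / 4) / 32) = 23229 / 1331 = 17.45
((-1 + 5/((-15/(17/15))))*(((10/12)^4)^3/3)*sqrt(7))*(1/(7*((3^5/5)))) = -7568359375*sqrt(7)/49986541172736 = -0.00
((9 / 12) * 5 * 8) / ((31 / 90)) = 2700 / 31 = 87.10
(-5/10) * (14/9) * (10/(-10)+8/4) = -7/9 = -0.78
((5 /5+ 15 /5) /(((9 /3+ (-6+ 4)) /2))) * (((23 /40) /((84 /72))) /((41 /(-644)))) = -12696 /205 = -61.93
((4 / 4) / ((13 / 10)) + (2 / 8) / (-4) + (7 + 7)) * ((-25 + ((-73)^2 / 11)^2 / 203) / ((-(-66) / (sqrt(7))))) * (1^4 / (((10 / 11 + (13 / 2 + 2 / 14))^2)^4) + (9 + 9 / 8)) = 1645779116193742445540734989073759519 * sqrt(7) / 644894017124366405792902339287168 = 6752.00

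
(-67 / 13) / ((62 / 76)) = -2546 / 403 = -6.32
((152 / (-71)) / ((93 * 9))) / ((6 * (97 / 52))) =-3952 / 17293257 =-0.00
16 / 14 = 8 / 7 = 1.14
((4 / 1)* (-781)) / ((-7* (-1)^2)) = 3124 / 7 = 446.29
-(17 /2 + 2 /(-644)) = -1368 /161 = -8.50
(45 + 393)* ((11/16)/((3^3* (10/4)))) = 803/180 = 4.46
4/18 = 2/9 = 0.22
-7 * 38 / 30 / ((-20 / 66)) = 1463 / 50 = 29.26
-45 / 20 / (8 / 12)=-27 / 8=-3.38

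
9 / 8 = 1.12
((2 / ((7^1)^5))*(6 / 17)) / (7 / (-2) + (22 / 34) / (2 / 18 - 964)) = -208200 / 17353614061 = -0.00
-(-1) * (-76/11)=-76/11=-6.91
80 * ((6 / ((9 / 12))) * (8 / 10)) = 512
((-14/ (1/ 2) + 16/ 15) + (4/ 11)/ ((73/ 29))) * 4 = -1290688/ 12045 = -107.16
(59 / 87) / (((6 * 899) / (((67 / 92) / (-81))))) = -3953 / 3497059656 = -0.00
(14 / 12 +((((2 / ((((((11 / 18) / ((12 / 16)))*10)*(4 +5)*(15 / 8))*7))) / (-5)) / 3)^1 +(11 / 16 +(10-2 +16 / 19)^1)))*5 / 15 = 3.57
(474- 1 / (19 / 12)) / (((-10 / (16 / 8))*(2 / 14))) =-62958 / 95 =-662.72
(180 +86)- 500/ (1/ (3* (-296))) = 444266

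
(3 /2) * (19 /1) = 28.50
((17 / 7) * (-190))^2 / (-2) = -5216450 / 49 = -106458.16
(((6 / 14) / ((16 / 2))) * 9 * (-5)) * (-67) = 9045 / 56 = 161.52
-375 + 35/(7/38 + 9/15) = -49225/149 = -330.37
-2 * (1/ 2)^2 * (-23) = 11.50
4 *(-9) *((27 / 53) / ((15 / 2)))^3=-209952 / 18609625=-0.01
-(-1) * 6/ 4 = 3/ 2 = 1.50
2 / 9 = 0.22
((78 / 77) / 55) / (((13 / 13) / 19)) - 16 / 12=-12494 / 12705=-0.98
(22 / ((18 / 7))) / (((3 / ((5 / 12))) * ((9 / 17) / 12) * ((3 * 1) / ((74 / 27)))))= 484330 / 19683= 24.61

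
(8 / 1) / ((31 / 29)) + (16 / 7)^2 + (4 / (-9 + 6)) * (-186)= 396016 / 1519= 260.71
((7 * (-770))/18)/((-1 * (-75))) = -539/135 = -3.99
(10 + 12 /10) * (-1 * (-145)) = 1624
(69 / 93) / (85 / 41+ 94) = 943 / 122109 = 0.01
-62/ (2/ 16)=-496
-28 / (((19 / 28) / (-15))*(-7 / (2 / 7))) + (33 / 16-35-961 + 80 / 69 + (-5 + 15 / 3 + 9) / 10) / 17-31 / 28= -1057317551 / 12480720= -84.72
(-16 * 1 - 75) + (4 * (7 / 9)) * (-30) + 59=-376 / 3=-125.33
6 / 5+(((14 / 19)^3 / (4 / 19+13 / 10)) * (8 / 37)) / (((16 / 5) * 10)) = 3290722 / 2738185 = 1.20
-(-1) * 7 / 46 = 0.15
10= 10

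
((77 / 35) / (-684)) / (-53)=11 / 181260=0.00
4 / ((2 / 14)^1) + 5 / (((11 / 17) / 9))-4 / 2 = 1051 / 11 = 95.55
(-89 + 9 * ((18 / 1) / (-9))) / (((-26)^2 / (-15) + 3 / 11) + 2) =17655 / 7061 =2.50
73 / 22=3.32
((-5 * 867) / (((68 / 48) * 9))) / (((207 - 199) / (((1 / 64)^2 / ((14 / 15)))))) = -1275 / 114688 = -0.01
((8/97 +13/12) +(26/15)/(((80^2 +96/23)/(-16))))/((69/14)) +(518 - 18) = 500.24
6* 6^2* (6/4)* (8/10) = 1296/5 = 259.20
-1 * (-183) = 183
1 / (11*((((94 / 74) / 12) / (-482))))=-413.94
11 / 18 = 0.61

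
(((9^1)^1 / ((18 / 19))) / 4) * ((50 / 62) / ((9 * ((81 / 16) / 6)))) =1900 / 7533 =0.25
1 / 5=0.20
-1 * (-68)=68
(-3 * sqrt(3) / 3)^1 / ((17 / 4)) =-4 * sqrt(3) / 17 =-0.41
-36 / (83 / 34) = -14.75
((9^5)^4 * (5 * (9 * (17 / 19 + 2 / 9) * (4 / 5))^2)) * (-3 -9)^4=147150550149367076400053293056 / 1805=81523850498264308254877170.00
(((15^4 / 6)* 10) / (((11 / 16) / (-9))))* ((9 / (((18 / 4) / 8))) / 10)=-19440000 / 11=-1767272.73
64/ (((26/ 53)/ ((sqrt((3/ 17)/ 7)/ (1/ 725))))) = 1229600*sqrt(357)/ 1547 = 15017.85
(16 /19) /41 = 16 /779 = 0.02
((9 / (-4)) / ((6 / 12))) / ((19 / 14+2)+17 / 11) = -0.92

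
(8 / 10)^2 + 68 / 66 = 1378 / 825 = 1.67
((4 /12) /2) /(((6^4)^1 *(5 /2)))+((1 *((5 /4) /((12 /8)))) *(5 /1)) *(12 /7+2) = 2106007 /136080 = 15.48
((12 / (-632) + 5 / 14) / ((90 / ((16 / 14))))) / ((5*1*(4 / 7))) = 187 / 124425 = 0.00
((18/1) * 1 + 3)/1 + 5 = 26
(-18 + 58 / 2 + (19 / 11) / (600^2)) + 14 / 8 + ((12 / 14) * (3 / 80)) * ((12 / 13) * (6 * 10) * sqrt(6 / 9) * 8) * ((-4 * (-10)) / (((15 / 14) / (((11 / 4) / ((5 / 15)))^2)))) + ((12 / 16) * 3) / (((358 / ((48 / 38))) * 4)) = 171743284619 / 13467960000 + 156816 * sqrt(6) / 13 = 29560.38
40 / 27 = 1.48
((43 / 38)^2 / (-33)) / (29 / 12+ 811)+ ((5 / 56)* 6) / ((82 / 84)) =40560239 / 73916194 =0.55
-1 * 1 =-1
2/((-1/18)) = -36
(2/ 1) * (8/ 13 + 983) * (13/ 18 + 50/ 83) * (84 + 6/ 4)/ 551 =25305473/ 62582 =404.36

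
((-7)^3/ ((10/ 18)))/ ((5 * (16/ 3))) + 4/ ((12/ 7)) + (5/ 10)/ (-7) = -175481/ 8400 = -20.89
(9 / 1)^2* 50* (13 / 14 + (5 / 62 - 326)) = -285618150 / 217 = -1316212.67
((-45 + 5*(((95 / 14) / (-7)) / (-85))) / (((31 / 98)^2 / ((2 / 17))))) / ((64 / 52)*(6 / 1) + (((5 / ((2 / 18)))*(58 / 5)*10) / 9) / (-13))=47695375 / 33605209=1.42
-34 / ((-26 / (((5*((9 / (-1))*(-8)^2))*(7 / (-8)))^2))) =107956800 / 13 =8304369.23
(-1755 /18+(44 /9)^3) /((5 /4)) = 56426 /3645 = 15.48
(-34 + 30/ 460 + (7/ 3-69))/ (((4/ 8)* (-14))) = 13883/ 966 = 14.37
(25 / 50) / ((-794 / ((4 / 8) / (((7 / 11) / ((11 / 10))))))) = -121 / 222320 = -0.00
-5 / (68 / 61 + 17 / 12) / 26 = -1830 / 24089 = -0.08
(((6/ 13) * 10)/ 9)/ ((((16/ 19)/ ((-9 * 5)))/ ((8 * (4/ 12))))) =-950/ 13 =-73.08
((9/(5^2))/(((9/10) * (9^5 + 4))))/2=1/295265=0.00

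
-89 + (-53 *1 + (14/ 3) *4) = -370/ 3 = -123.33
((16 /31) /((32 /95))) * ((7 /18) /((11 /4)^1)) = 665 /3069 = 0.22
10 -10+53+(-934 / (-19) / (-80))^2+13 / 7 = 55.23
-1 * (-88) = 88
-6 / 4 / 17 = -3 / 34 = -0.09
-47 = -47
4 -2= 2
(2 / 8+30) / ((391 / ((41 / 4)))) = 4961 / 6256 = 0.79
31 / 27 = 1.15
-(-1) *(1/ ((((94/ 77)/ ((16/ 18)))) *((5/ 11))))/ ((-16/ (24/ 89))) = -1694/ 62745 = -0.03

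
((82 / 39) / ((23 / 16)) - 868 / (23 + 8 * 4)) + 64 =2451004 / 49335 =49.68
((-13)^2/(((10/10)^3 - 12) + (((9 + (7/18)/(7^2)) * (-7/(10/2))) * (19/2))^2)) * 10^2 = 21902400/18587713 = 1.18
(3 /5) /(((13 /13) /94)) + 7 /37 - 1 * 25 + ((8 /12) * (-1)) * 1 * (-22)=25672 /555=46.26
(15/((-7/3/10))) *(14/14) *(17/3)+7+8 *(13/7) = -2397/7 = -342.43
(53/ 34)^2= 2809/ 1156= 2.43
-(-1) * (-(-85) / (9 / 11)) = 935 / 9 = 103.89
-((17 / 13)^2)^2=-83521 / 28561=-2.92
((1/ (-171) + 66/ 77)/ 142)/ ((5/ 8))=4076/ 424935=0.01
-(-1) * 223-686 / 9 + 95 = 2176 / 9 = 241.78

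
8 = 8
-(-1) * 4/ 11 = 4/ 11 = 0.36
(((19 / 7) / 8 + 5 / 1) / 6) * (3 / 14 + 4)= 17641 / 4704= 3.75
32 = 32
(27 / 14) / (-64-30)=-27 / 1316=-0.02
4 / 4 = 1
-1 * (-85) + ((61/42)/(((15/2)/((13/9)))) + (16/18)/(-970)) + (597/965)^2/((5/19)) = 22210825327129/256082218875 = 86.73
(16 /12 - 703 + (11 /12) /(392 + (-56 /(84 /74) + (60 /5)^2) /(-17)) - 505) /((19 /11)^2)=-1817364461 /4493424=-404.45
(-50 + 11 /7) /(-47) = 339 /329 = 1.03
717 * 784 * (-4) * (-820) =1843779840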